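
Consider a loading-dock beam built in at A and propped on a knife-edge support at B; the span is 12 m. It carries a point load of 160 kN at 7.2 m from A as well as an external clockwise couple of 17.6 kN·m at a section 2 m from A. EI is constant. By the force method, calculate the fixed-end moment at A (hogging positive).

M_A = 332.1 kN·m

Choose R_B as the redundant. The primary structure is the cantilever fixed at A.
Deflection at B on the released cantilever, summing each load's contribution:
  point load 160 at a = 7.2: Pa²(3L − a)/(6EI) = 39813/EI
  clockwise couple 17.6 at a = 2: M₀a(2L − a)/(2EI) = 387.2/EI
  δ_0 = 40200/EI
Flexibility coefficient — unit upward force at B: δ_{BB} = L³/(3EI) = 576/EI.
Compatibility at B: δ_0 − R_B·δ_{BB} = 0, so R_B = 40200/576 = 69.79 kN.
Moment equilibrium about A: M_A = Σ(load moments about A) − R_B·L = 1170 − 69.79×12 = 332.1 kN·m.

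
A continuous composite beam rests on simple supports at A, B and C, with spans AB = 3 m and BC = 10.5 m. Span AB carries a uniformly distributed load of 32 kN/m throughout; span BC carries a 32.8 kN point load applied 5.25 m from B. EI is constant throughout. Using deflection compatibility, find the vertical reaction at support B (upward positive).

Insert a hinge at B; M_B is the redundant, and each span becomes simply supported.
Discontinuity in slope at B on the released structure — sum the simple-span end rotations:
  span AB: UDL 32: wL³/(24EI) = 36/EI
  span BC: point load 32.8 at a = 5.25: Pab(L + b)/(6LEI) = 226/EI
  relative rotation θ_0 = (36 + 226)/EI = 262/EI
A unit hogging moment at B produces rotation L₁/(3EI) + L₂/(3EI) = 4.5/EI.
Compatibility: M_B·(L₁+L₂)/(3EI) = θ_0, giving M_B = 58.23 kN·m (hogging).
Span AB, ΣM about A with M_B applied at B: R_B^{AB}·3 = 144 + 58.23, so R_B^{AB} = 67.41 kN and R_A = 96 − 67.41 = 28.59 kN.
Span BC, ΣM about C: R_B^{BC}·10.5 = 172.2 + 58.23, so R_B^{BC} = 21.95 kN and R_C = 32.8 − 21.95 = 10.85 kN.
R_B = 67.41 + 21.95 = 89.35 kN.

R_B = 89.35 kN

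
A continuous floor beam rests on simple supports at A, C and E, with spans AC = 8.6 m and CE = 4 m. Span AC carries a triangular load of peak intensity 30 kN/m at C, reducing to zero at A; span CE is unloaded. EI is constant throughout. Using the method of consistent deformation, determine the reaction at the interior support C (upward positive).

R_C = 123 kN

Release continuity at C by inserting a hinge; the redundant is the internal moment M_C. The primary structure is two simply-supported spans AC and CE.
Discontinuity in slope at C on the released structure — sum the simple-span end rotations:
  span AC: triangular load, peak 30: w₀L³/(45EI) = 424/EI
  relative rotation θ_0 = (424 + 0)/EI = 424/EI
A unit hogging moment at C produces rotation L₁/(3EI) + L₂/(3EI) = 4.2/EI.
Slope continuity at C: θ_0 = M_C·4.2/EI, so M_C = 424/4.2 = 101 kN·m (hogging).
Span AC, ΣM about A with M_C applied at C: R_C^{AC}·8.6 = 739.6 + 101, so R_C^{AC} = 97.74 kN and R_A = 129 − 97.74 = 31.26 kN.
Span CE, ΣM about E: R_C^{CE}·4 = 0 + 101, so R_C^{CE} = 25.24 kN and R_E = 0 − 25.24 = -25.24 kN.
R_C = 97.74 + 25.24 = 123 kN.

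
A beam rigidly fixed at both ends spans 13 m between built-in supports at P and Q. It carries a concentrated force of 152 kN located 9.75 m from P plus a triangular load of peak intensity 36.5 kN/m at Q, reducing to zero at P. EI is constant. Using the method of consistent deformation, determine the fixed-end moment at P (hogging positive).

Release both end moments; the primary structure is a simply-supported span PQ with redundants M_P and M_Q.
On the primary (simply-supported) span, the end slopes from the loading are:
  at P: point load 152 at a = 9.75: Pab(L + b)/(6LEI) = 1003/EI
  at Q: point load 152 at a = 9.75: Pab(L + a)/(6LEI) = 1405/EI
  at P: triangular load, peak 36.5: 7w₀L³/(360EI) = 1559/EI
  at Q: triangular load, peak 36.5: w₀L³/(45EI) = 1782/EI
  θ_P0 = 2563/EI,  θ_Q0 = 3187/EI
Flexibility coefficients: a unit moment at one end gives L/(3EI) there and L/(6EI) at the far end, so f₁₁ = f₂₂ = 4.333/EI and f₁₂ = f₂₁ = 2.167/EI.
Compatibility — zero rotation at each built-in end:
  4.333 M_P + 2.167 M_Q = 2563
  2.167 M_P + 4.333 M_Q = 3187
Solving the pair gives M_P = 298.2 kN·m and M_Q = 586.3 kN·m (hogging).

M_P = 298.2 kN·m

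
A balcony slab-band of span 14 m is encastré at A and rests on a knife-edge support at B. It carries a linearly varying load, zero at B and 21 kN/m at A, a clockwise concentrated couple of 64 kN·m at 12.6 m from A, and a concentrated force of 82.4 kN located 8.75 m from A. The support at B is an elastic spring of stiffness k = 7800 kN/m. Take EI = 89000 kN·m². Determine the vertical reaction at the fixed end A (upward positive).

R_A = 155.9 kN

Remove the prop at B; the released (primary) structure is a cantilever built in at A.
Deflection at B on the released cantilever, summing each load's contribution:
  triangular load, peak 21 at the fixed end: w₀L⁴/(30EI) = 26891/EI
  clockwise couple 64 at a = 12.6: M₀a(2L − a)/(2EI) = 6209/EI
  point load 82.4 at a = 8.75: Pa²(3L − a)/(6EI) = 34961/EI
  δ_0 = 68061/EI
Tip deflection under a unit load at B: L³/(3EI) = 914.7/EI.
With EI = 89000 kN·m²: δ_0 = 0.76474 m and δ_{BB} = 0.010277 m/kN.
Compatibility — the spring shortens by R_B/k under the reaction it provides: δ_0 − R_B·δ_{BB} = R_B/k. With 1/k = 0.000128 m/kN, R_B = δ_0 / (δ_{BB} + 1/k) = 0.76474 / (0.010277 + 0.000128) = 73.49 kN.
Vertical equilibrium: R_A = ΣP − R_B = 229.4 − 73.49 = 155.9 kN.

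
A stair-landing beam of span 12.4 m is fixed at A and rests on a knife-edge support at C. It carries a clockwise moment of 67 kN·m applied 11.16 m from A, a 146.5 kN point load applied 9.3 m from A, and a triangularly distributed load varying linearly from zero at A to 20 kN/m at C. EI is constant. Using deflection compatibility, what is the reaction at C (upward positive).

Remove the prop at C; the released (primary) structure is a cantilever built in at A.
Downward deflection at the released point C due to the loads:
  clockwise couple 67 at a = 11.16: M₀a(2L − a)/(2EI) = 5099/EI
  point load 146.5 at a = 9.3: Pa²(3L − a)/(6EI) = 58919/EI
  triangular load, peak 20 at the free end: 11w₀L⁴/(120EI) = 43344/EI
  δ_0 = 107363/EI
Tip deflection under a unit load at C: L³/(3EI) = 635.5/EI.
Compatibility at C: δ_0 − R_C·δ_{CC} = 0, so R_C = 107363/635.5 = 168.9 kN.

R_C = 168.9 kN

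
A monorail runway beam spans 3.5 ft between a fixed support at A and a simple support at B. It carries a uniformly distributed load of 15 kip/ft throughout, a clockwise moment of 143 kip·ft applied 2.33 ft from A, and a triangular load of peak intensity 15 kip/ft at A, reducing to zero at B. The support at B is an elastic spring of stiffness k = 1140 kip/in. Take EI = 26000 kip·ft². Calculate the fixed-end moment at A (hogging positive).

M_A = 20.3 kip·ft

Remove the prop at B; the released (primary) structure is a cantilever built in at A.
Downward deflection at the released point B due to the loads:
  UDL 15: wL⁴/(8EI) = 281.4/EI
  clockwise couple 143 at a = 2.33: M₀a(2L − a)/(2EI) = 778/EI
  triangular load, peak 15 at the fixed end: w₀L⁴/(30EI) = 75.03/EI
  δ_0 = 1134/EI
Flexibility coefficient — unit upward force at B: δ_{BB} = L³/(3EI) = 14.29/EI.
With EI = 26000 kip·ft²: δ_0 = 0.043631 ft and δ_{BB} = 0.00055 ft/kip.
Compatibility — the spring shortens by R_B/k under the reaction it provides: δ_0 − R_B·δ_{BB} = R_B/k. With 1/k = 1/(1140×12) ft/kip = 0.000073 ft/kip, R_B = δ_0 / (δ_{BB} + 1/k) = 0.043631 / (0.00055 + 0.000073) = 70.06 kip.
Moment equilibrium about A: M_A = Σ(load moments about A) − R_B·L = 265.5 − 70.06×3.5 = 20.3 kip·ft.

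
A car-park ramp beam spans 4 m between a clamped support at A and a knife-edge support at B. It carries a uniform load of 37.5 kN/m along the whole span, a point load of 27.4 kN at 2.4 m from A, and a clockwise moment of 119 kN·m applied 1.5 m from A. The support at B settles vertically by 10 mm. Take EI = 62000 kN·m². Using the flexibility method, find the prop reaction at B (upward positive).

Release the roller at B. Primary structure: cantilever fixed at A.
Downward deflection at the released point B due to the loads:
  UDL 37.5: wL⁴/(8EI) = 1200/EI
  point load 27.4 at a = 2.4: Pa²(3L − a)/(6EI) = 252.5/EI
  clockwise couple 119 at a = 1.5: M₀a(2L − a)/(2EI) = 580.1/EI
  δ_0 = 2033/EI
Tip deflection under a unit load at B: L³/(3EI) = 21.33/EI.
With EI = 62000 kN·m²: δ_0 = 0.032785 m and δ_{BB} = 0.000344 m/kN.
Compatibility — the beam at B must follow the support down by 0.01 m: δ_0 − R_B·δ_{BB} = 0.01, so R_B = (0.032785 − 0.01)/0.000344 = 66.22 kN.

R_B = 66.22 kN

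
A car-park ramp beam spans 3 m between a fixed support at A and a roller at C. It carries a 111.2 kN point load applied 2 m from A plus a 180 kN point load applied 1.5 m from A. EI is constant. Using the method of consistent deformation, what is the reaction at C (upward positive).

Release the roller at C. Primary structure: cantilever fixed at A.
Deflection at C on the released cantilever, summing each load's contribution:
  point load 111.2 at a = 2: Pa²(3L − a)/(6EI) = 518.9/EI
  point load 180 at a = 1.5: Pa²(3L − a)/(6EI) = 506.2/EI
  δ_0 = 1025/EI
Tip deflection under a unit load at C: L³/(3EI) = 9/EI.
The prop prevents deflection at C: R_C = δ_0/δ_{CC} = 1025/9 = 113.9 kN.

R_C = 113.9 kN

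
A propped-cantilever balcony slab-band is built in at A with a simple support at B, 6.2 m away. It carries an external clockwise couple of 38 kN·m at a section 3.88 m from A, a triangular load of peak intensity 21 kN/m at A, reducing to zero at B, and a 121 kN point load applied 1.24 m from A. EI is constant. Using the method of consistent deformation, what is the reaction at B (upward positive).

R_B = 27.7 kN

Release the roller at B. Primary structure: cantilever fixed at A.
Primary-structure tip deflection at B by superposition:
  clockwise couple 38 at a = 3.88: M₀a(2L − a)/(2EI) = 628.1/EI
  triangular load, peak 21 at the fixed end: w₀L⁴/(30EI) = 1034/EI
  point load 121 at a = 1.24: Pa²(3L − a)/(6EI) = 538.3/EI
  δ_0 = 2201/EI
Tip deflection under a unit load at B: L³/(3EI) = 79.44/EI.
Compatibility at B: δ_0 − R_B·δ_{BB} = 0, so R_B = 2201/79.44 = 27.7 kN.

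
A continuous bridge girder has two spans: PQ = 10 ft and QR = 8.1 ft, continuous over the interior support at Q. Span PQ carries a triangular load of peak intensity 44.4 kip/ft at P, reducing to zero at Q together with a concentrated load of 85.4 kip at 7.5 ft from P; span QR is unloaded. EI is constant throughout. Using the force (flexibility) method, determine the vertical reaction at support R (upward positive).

Release continuity at Q by inserting a hinge; the redundant is the internal moment M_Q. The primary structure is two simply-supported spans PQ and QR.
Discontinuity in slope at Q on the released structure — sum the simple-span end rotations:
  span PQ: triangular load, peak 44.4: 7w₀L³/(360EI) = 863.3/EI
  span PQ: point load 85.4 at a = 7.5: Pab(L + a)/(6LEI) = 467/EI
  relative rotation θ_0 = (1330 + 0)/EI = 1330/EI
A unit hogging moment at Q produces rotation L₁/(3EI) + L₂/(3EI) = 6.033/EI.
Compatibility: M_Q·(L₁+L₂)/(3EI) = θ_0, giving M_Q = 220.5 kip·ft (hogging).
Span QR, ΣM about R: R_Q^{QR}·8.1 = 0 + 220.5, so R_Q^{QR} = 27.22 kip and R_R = 0 − 27.22 = -27.22 kip.

R_R = -27.22 kip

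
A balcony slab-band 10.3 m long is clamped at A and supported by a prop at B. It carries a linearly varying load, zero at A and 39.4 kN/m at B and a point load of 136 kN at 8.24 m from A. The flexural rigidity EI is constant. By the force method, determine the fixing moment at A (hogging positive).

M_A = 378.3 kN·m

Remove the prop at B; the released (primary) structure is a cantilever built in at A.
Free-end deflection of the primary structure under the applied loading (downward +):
  triangular load, peak 39.4 at the free end: 11w₀L⁴/(120EI) = 40650/EI
  point load 136 at a = 8.24: Pa²(3L − a)/(6EI) = 34874/EI
  δ_0 = 75524/EI
Tip deflection under a unit load at B: L³/(3EI) = 364.2/EI.
Compatibility at B: δ_0 − R_B·δ_{BB} = 0, so R_B = 75524/364.2 = 207.3 kN.
Moment equilibrium about A: M_A = Σ(load moments about A) − R_B·L = 2514 − 207.3×10.3 = 378.3 kN·m.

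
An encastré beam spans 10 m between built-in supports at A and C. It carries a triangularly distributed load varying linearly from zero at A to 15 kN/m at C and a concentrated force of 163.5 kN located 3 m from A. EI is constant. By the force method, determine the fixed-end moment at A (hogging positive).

M_A = 290.3 kN·m

Release both end moments; the primary structure is a simply-supported span AC with redundants M_A and M_C.
End rotations of the released simple span under the applied load (×1/EI):
  at A: triangular load, peak 15: 7w₀L³/(360EI) = 291.7/EI
  at C: triangular load, peak 15: w₀L³/(45EI) = 333.3/EI
  at A: point load 163.5 at a = 3: Pab(L + b)/(6LEI) = 972.8/EI
  at C: point load 163.5 at a = 3: Pab(L + a)/(6LEI) = 743.9/EI
  θ_A0 = 1264/EI,  θ_C0 = 1077/EI
Flexibility coefficients: a unit moment at one end gives L/(3EI) there and L/(6EI) at the far end, so f₁₁ = f₂₂ = 3.333/EI and f₁₂ = f₂₁ = 1.667/EI.
Compatibility — zero rotation at each built-in end:
  3.333 M_A + 1.667 M_C = 1264
  1.667 M_A + 3.333 M_C = 1077
Solving the pair gives M_A = 290.3 kN·m and M_C = 178 kN·m (hogging).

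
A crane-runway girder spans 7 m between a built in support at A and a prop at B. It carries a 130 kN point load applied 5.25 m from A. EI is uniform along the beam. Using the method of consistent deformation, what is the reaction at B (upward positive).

R_B = 82.27 kN

Release the roller at B. Primary structure: cantilever fixed at A.
Deflection at B on the released cantilever, summing each load's contribution:
  point load 130 at a = 5.25: Pa²(3L − a)/(6EI) = 9406/EI
Flexibility coefficient — unit upward force at B: δ_{BB} = L³/(3EI) = 114.3/EI.
Compatibility at B: δ_0 − R_B·δ_{BB} = 0, so R_B = 9406/114.3 = 82.27 kN.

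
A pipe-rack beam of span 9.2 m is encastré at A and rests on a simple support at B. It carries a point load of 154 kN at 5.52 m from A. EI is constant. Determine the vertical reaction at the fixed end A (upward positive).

Take the reaction at B as the redundant and release it; the primary structure is a cantilever fixed at A.
Primary-structure tip deflection at B by superposition:
  point load 154 at a = 5.52: Pa²(3L − a)/(6EI) = 17268/EI
Tip deflection under a unit load at B: L³/(3EI) = 259.6/EI.
The prop prevents deflection at B: R_B = δ_0/δ_{BB} = 17268/259.6 = 66.53 kN.
Vertical equilibrium: R_A = ΣP − R_B = 154 − 66.53 = 87.47 kN.

R_A = 87.47 kN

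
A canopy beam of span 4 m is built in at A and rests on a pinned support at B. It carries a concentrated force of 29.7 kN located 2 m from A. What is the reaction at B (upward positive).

R_B = 9.281 kN

Release the roller at B. Primary structure: cantilever fixed at A.
Free-end deflection of the primary structure under the applied loading (downward +):
  point load 29.7 at a = 2: Pa²(3L − a)/(6EI) = 198/EI
Tip deflection under a unit load at B: L³/(3EI) = 21.33/EI.
Compatibility at B: δ_0 − R_B·δ_{BB} = 0, so R_B = 198/21.33 = 9.281 kN.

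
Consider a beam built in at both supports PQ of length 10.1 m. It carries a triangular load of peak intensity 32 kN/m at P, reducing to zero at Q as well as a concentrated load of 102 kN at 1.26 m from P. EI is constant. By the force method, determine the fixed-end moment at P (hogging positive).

M_P = 261.7 kN·m

Take the two fixed-end moments M_P, M_Q as redundants; the released structure is the simple span PQ.
On the primary (simply-supported) span, the end slopes from the loading are:
  at P: triangular load, peak 32: w₀L³/(45EI) = 732.7/EI
  at Q: triangular load, peak 32: 7w₀L³/(360EI) = 641.1/EI
  at P: point load 102 at a = 1.26: Pab(L + b)/(6LEI) = 355.1/EI
  at Q: point load 102 at a = 1.26: Pab(L + a)/(6LEI) = 213/EI
  θ_P0 = 1088/EI,  θ_Q0 = 854.1/EI
Flexibility coefficients: a unit moment at one end gives L/(3EI) there and L/(6EI) at the far end, so f₁₁ = f₂₂ = 3.367/EI and f₁₂ = f₂₁ = 1.683/EI.
Compatibility — zero rotation at each built-in end:
  3.367 M_P + 1.683 M_Q = 1088
  1.683 M_P + 3.367 M_Q = 854.1
Solving the pair gives M_P = 261.7 kN·m and M_Q = 122.8 kN·m (hogging).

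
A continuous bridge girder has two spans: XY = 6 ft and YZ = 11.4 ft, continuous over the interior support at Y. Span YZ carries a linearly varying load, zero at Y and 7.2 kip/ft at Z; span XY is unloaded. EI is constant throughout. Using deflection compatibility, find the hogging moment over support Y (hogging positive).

Release continuity at Y by inserting a hinge; the redundant is the internal moment M_Y. The primary structure is two simply-supported spans XY and YZ.
End slopes at the hinge Y, treating each span as simply supported:
  span YZ: triangular load, peak 7.2: 7w₀L³/(360EI) = 207.4/EI
  relative rotation θ_0 = (0 + 207.4)/EI = 207.4/EI
A unit hogging moment at Y produces rotation L₁/(3EI) + L₂/(3EI) = 5.8/EI.
Slope continuity at Y: θ_0 = M_Y·5.8/EI, so M_Y = 207.4/5.8 = 35.76 kip·ft (hogging).

M_Y = 35.76 kip·ft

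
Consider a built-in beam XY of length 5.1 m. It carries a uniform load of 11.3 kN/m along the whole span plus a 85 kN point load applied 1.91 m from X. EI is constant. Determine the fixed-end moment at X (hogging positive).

M_X = 88.01 kN·m

Take the two fixed-end moments M_X, M_Y as redundants; the released structure is the simple span XY.
End rotations of the released simple span under the applied load (×1/EI):
  at X: UDL 11.3: wL³/(24EI) = 62.46/EI
  at Y: UDL 11.3: wL³/(24EI) = 62.46/EI
  at X: point load 85 at a = 1.91: Pab(L + b)/(6LEI) = 140.3/EI
  at Y: point load 85 at a = 1.91: Pab(L + a)/(6LEI) = 118.6/EI
  θ_X0 = 202.8/EI,  θ_Y0 = 181.1/EI
Flexibility coefficients: a unit moment at one end gives L/(3EI) there and L/(6EI) at the far end, so f₁₁ = f₂₂ = 1.7/EI and f₁₂ = f₂₁ = 0.85/EI.
Compatibility — zero rotation at each built-in end:
  1.7 M_X + 0.85 M_Y = 202.8
  0.85 M_X + 1.7 M_Y = 181.1
Solving the pair gives M_X = 88.01 kN·m and M_Y = 62.52 kN·m (hogging).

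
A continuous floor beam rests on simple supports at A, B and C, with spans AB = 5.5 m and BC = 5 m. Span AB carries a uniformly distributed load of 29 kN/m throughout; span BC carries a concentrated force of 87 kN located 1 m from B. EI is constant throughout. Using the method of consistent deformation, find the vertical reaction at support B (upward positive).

R_B = 182.7 kN

Insert a hinge at B; M_B is the redundant, and each span becomes simply supported.
Rotations at B on the released spans (each span's end-slope, ×1/EI):
  span AB: UDL 29: wL³/(24EI) = 201/EI
  span BC: point load 87 at a = 1: Pab(L + b)/(6LEI) = 104.4/EI
  relative rotation θ_0 = (201 + 104.4)/EI = 305.4/EI
A unit hogging moment at B produces rotation L₁/(3EI) + L₂/(3EI) = 3.5/EI.
Compatibility: M_B·(L₁+L₂)/(3EI) = θ_0, giving M_B = 87.27 kN·m (hogging).
Span AB, ΣM about A with M_B applied at B: R_B^{AB}·5.5 = 438.6 + 87.27, so R_B^{AB} = 95.62 kN and R_A = 159.5 − 95.62 = 63.88 kN.
Span BC, ΣM about C: R_B^{BC}·5 = 348 + 87.27, so R_B^{BC} = 87.05 kN and R_C = 87 − 87.05 = -0.05351 kN.
R_B = 95.62 + 87.05 = 182.7 kN.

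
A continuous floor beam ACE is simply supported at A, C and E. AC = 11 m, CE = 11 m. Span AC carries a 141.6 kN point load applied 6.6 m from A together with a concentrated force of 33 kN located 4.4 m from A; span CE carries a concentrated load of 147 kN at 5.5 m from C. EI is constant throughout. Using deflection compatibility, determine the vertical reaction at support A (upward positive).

R_A = 46.29 kN

Take M_C as the redundant. Released structure: two simple spans AC and CE with a hinge at C.
End slopes at the hinge C, treating each span as simply supported:
  span AC: point load 141.6 at a = 6.6: Pab(L + a)/(6LEI) = 1097/EI
  span AC: point load 33 at a = 4.4: Pab(L + a)/(6LEI) = 223.6/EI
  span CE: point load 147 at a = 5.5: Pab(L + b)/(6LEI) = 1112/EI
  relative rotation θ_0 = (1320 + 1112)/EI = 2432/EI
A unit hogging moment at C produces rotation L₁/(3EI) + L₂/(3EI) = 7.333/EI.
Compatibility: M_C·(L₁+L₂)/(3EI) = θ_0, giving M_C = 331.6 kN·m (hogging).
Span AC, ΣM about A with M_C applied at C: R_C^{AC}·11 = 1080 + 331.6, so R_C^{AC} = 128.3 kN and R_A = 174.6 − 128.3 = 46.29 kN.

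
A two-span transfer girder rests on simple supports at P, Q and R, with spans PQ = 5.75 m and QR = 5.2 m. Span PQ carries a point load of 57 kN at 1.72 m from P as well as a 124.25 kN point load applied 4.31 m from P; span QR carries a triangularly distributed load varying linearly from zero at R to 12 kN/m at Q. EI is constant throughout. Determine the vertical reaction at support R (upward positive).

R_R = -7.93 kN

Release continuity at Q by inserting a hinge; the redundant is the internal moment M_Q. The primary structure is two simply-supported spans PQ and QR.
Rotations at Q on the released spans (each span's end-slope, ×1/EI):
  span PQ: point load 57 at a = 1.72: Pab(L + a)/(6LEI) = 85.55/EI
  span PQ: point load 124.25 at a = 4.31: Pab(L + a)/(6LEI) = 224.9/EI
  span QR: triangular load, peak 12: w₀L³/(45EI) = 37.5/EI
  relative rotation θ_0 = (310.4 + 37.5)/EI = 347.9/EI
A unit hogging moment at Q produces rotation L₁/(3EI) + L₂/(3EI) = 3.65/EI.
Slope continuity at Q: θ_0 = M_Q·3.65/EI, so M_Q = 347.9/3.65 = 95.32 kN·m (hogging).
Span QR, ΣM about R: R_Q^{QR}·5.2 = 108.2 + 95.32, so R_Q^{QR} = 39.13 kN and R_R = 31.2 − 39.13 = -7.93 kN.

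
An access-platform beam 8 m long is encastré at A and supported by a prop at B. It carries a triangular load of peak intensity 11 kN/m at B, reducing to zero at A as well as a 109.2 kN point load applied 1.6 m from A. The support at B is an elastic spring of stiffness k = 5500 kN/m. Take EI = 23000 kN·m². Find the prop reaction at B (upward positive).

R_B = 29.59 kN

Remove the prop at B; the released (primary) structure is a cantilever built in at A.
Downward deflection at the released point B due to the loads:
  triangular load, peak 11 at the free end: 11w₀L⁴/(120EI) = 4130/EI
  point load 109.2 at a = 1.6: Pa²(3L − a)/(6EI) = 1044/EI
  δ_0 = 5174/EI
Tip deflection under a unit load at B: L³/(3EI) = 170.7/EI.
With EI = 23000 kN·m²: δ_0 = 0.22495 m and δ_{BB} = 0.00742 m/kN.
Compatibility — the spring shortens by R_B/k under the reaction it provides: δ_0 − R_B·δ_{BB} = R_B/k. With 1/k = 0.000182 m/kN, R_B = δ_0 / (δ_{BB} + 1/k) = 0.22495 / (0.00742 + 0.000182) = 29.59 kN.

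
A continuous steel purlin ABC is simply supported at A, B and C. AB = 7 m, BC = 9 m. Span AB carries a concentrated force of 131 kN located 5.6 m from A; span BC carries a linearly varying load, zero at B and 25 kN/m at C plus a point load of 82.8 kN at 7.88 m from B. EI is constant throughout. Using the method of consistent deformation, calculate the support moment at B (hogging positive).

M_B = 149.9 kN·m

Insert a hinge at B; M_B is the redundant, and each span becomes simply supported.
Discontinuity in slope at B on the released structure — sum the simple-span end rotations:
  span AB: point load 131 at a = 5.6: Pab(L + a)/(6LEI) = 308.1/EI
  span BC: triangular load, peak 25: 7w₀L³/(360EI) = 354.4/EI
  span BC: point load 82.8 at a = 7.88: Pab(L + b)/(6LEI) = 136.9/EI
  relative rotation θ_0 = (308.1 + 491.3)/EI = 799.4/EI
A unit hogging moment at B produces rotation L₁/(3EI) + L₂/(3EI) = 5.333/EI.
Slope continuity at B: θ_0 = M_B·5.333/EI, so M_B = 799.4/5.333 = 149.9 kN·m (hogging).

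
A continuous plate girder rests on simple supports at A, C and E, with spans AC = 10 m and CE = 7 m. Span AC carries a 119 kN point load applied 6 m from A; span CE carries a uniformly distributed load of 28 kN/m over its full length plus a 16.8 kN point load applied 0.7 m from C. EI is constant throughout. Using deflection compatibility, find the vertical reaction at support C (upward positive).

Insert a hinge at C; M_C is the redundant, and each span becomes simply supported.
Discontinuity in slope at C on the released structure — sum the simple-span end rotations:
  span AC: point load 119 at a = 6: Pab(L + a)/(6LEI) = 761.6/EI
  span CE: UDL 28: wL³/(24EI) = 400.2/EI
  span CE: point load 16.8 at a = 0.7: Pab(L + b)/(6LEI) = 23.46/EI
  relative rotation θ_0 = (761.6 + 423.6)/EI = 1185/EI
A unit hogging moment at C produces rotation L₁/(3EI) + L₂/(3EI) = 5.667/EI.
Compatibility: M_C·(L₁+L₂)/(3EI) = θ_0, giving M_C = 209.2 kN·m (hogging).
Span AC, ΣM about A with M_C applied at C: R_C^{AC}·10 = 714 + 209.2, so R_C^{AC} = 92.32 kN and R_A = 119 − 92.32 = 26.68 kN.
Span CE, ΣM about E: R_C^{CE}·7 = 791.8 + 209.2, so R_C^{CE} = 143 kN and R_E = 212.8 − 143 = 69.8 kN.
R_C = 92.32 + 143 = 235.3 kN.

R_C = 235.3 kN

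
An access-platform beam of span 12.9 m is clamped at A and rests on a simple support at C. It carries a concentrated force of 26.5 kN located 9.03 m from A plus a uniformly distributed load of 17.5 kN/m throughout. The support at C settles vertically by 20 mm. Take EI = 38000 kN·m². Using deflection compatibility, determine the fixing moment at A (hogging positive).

M_A = 424.4 kN·m

Release the roller at C. Primary structure: cantilever fixed at A.
Primary-structure tip deflection at C by superposition:
  point load 26.5 at a = 9.03: Pa²(3L − a)/(6EI) = 10685/EI
  UDL 17.5: wL⁴/(8EI) = 60577/EI
  δ_0 = 71262/EI
Tip deflection under a unit load at C: L³/(3EI) = 715.6/EI.
With EI = 38000 kN·m²: δ_0 = 1.8753 m and δ_{CC} = 0.018831 m/kN.
Compatibility — the beam at C must follow the support down by 0.02 m: δ_0 − R_C·δ_{CC} = 0.02, so R_C = (1.8753 − 0.02)/0.018831 = 98.53 kN.
Moment equilibrium about A: M_A = Σ(load moments about A) − R_C·L = 1695 − 98.53×12.9 = 424.4 kN·m.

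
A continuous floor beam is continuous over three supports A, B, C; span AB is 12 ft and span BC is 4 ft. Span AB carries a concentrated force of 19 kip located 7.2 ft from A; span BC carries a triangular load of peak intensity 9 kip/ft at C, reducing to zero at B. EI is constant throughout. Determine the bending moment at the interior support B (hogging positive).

M_B = 34.93 kip·ft

Release continuity at B by inserting a hinge; the redundant is the internal moment M_B. The primary structure is two simply-supported spans AB and BC.
End slopes at the hinge B, treating each span as simply supported:
  span AB: point load 19 at a = 7.2: Pab(L + a)/(6LEI) = 175.1/EI
  span BC: triangular load, peak 9: 7w₀L³/(360EI) = 11.2/EI
  relative rotation θ_0 = (175.1 + 11.2)/EI = 186.3/EI
A unit hogging moment at B produces rotation L₁/(3EI) + L₂/(3EI) = 5.333/EI.
Slope continuity at B: θ_0 = M_B·5.333/EI, so M_B = 186.3/5.333 = 34.93 kip·ft (hogging).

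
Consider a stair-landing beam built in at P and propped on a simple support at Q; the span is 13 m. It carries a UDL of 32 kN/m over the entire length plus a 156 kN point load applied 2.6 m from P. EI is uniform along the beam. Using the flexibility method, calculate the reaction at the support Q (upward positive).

R_Q = 164.7 kN

Remove the prop at Q; the released (primary) structure is a cantilever built in at P.
Free-end deflection of the primary structure under the applied loading (downward +):
  UDL 32: wL⁴/(8EI) = 114244/EI
  point load 156 at a = 2.6: Pa²(3L − a)/(6EI) = 6398/EI
  δ_0 = 120642/EI
Tip deflection under a unit load at Q: L³/(3EI) = 732.3/EI.
Compatibility at Q: δ_0 − R_Q·δ_{QQ} = 0, so R_Q = 120642/732.3 = 164.7 kN.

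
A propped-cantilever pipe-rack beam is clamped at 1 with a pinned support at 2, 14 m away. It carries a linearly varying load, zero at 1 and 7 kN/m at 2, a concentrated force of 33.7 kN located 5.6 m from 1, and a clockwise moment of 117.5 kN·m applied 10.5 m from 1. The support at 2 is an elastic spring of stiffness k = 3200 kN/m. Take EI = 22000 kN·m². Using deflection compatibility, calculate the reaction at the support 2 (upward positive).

R_2 = 45.42 kN

Take the reaction at 2 as the redundant and release it; the primary structure is a cantilever fixed at 1.
Free-end deflection of the primary structure under the applied loading (downward +):
  triangular load, peak 7 at the free end: 11w₀L⁴/(120EI) = 24650/EI
  point load 33.7 at a = 5.6: Pa²(3L − a)/(6EI) = 6411/EI
  clockwise couple 117.5 at a = 10.5: M₀a(2L − a)/(2EI) = 10795/EI
  δ_0 = 41857/EI
Tip deflection under a unit load at 2: L³/(3EI) = 914.7/EI.
With EI = 22000 kN·m²: δ_0 = 1.9026 m and δ_{22} = 0.041576 m/kN.
Compatibility — the spring shortens by R_2/k under the reaction it provides: δ_0 − R_2·δ_{22} = R_2/k. With 1/k = 0.000313 m/kN, R_2 = δ_0 / (δ_{22} + 1/k) = 1.9026 / (0.041576 + 0.000313) = 45.42 kN.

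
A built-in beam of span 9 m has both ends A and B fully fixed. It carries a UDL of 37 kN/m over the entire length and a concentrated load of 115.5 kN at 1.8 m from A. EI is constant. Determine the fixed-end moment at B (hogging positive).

Take the two fixed-end moments M_A, M_B as redundants; the released structure is the simple span AB.
Simple-span end rotations at A and B under the given loads:
  at A: UDL 37: wL³/(24EI) = 1124/EI
  at B: UDL 37: wL³/(24EI) = 1124/EI
  at A: point load 115.5 at a = 1.8: Pab(L + b)/(6LEI) = 449.1/EI
  at B: point load 115.5 at a = 1.8: Pab(L + a)/(6LEI) = 299.4/EI
  θ_A0 = 1573/EI,  θ_B0 = 1423/EI
Flexibility coefficients: a unit moment at one end gives L/(3EI) there and L/(6EI) at the far end, so f₁₁ = f₂₂ = 3/EI and f₁₂ = f₂₁ = 1.5/EI.
Compatibility — zero rotation at each built-in end:
  3 M_A + 1.5 M_B = 1573
  1.5 M_A + 3 M_B = 1423
Solving the pair gives M_A = 382.8 kN·m and M_B = 283 kN·m (hogging).

M_B = 283 kN·m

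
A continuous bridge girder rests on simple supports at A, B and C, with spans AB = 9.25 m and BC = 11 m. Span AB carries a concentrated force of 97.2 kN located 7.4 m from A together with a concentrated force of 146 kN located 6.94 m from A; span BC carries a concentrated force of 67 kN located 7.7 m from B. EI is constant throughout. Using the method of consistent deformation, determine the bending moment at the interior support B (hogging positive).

M_B = 214.9 kN·m

Release continuity at B by inserting a hinge; the redundant is the internal moment M_B. The primary structure is two simply-supported spans AB and BC.
End slopes at the hinge B, treating each span as simply supported:
  span AB: point load 97.2 at a = 7.4: Pab(L + a)/(6LEI) = 399.2/EI
  span AB: point load 146 at a = 6.94: Pab(L + a)/(6LEI) = 682.8/EI
  span BC: point load 67 at a = 7.7: Pab(L + b)/(6LEI) = 368.9/EI
  relative rotation θ_0 = (1082 + 368.9)/EI = 1451/EI
A unit hogging moment at B produces rotation L₁/(3EI) + L₂/(3EI) = 6.75/EI.
Compatibility: M_B·(L₁+L₂)/(3EI) = θ_0, giving M_B = 214.9 kN·m (hogging).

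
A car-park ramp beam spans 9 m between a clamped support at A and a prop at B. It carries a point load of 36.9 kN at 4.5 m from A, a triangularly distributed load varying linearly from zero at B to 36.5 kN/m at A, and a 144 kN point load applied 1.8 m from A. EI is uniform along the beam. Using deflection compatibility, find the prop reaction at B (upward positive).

Choose R_B as the redundant. The primary structure is the cantilever fixed at A.
Deflection at B on the released cantilever, summing each load's contribution:
  point load 36.9 at a = 4.5: Pa²(3L − a)/(6EI) = 2802/EI
  triangular load, peak 36.5 at the fixed end: w₀L⁴/(30EI) = 7983/EI
  point load 144 at a = 1.8: Pa²(3L − a)/(6EI) = 1960/EI
  δ_0 = 12744/EI
Tip deflection under a unit load at B: L³/(3EI) = 243/EI.
Compatibility at B: δ_0 − R_B·δ_{BB} = 0, so R_B = 12744/243 = 52.45 kN.

R_B = 52.45 kN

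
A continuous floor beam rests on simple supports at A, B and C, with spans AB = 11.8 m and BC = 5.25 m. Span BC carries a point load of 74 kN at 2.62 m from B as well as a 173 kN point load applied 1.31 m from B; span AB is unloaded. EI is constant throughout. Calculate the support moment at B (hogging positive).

M_B = 68.28 kN·m

Take M_B as the redundant. Released structure: two simple spans AB and BC with a hinge at B.
End slopes at the hinge B, treating each span as simply supported:
  span BC: point load 74 at a = 2.62: Pab(L + b)/(6LEI) = 127.6/EI
  span BC: point load 173 at a = 1.31: Pab(L + b)/(6LEI) = 260.5/EI
  relative rotation θ_0 = (0 + 388.1)/EI = 388.1/EI
A unit hogging moment at B produces rotation L₁/(3EI) + L₂/(3EI) = 5.683/EI.
Slope continuity at B: θ_0 = M_B·5.683/EI, so M_B = 388.1/5.683 = 68.28 kN·m (hogging).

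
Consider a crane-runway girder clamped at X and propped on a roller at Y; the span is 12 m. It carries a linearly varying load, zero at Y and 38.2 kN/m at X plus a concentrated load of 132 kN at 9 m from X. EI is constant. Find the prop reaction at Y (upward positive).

R_Y = 129.4 kN

Remove the prop at Y; the released (primary) structure is a cantilever built in at X.
Primary-structure tip deflection at Y by superposition:
  triangular load, peak 38.2 at the fixed end: w₀L⁴/(30EI) = 26404/EI
  point load 132 at a = 9: Pa²(3L − a)/(6EI) = 48114/EI
  δ_0 = 74518/EI
Tip deflection under a unit load at Y: L³/(3EI) = 576/EI.
The prop prevents deflection at Y: R_Y = δ_0/δ_{YY} = 74518/576 = 129.4 kN.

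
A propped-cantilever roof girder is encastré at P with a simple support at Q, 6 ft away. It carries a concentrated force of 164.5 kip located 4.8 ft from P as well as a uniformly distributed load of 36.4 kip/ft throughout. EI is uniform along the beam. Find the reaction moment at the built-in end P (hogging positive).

Remove the prop at Q; the released (primary) structure is a cantilever built in at P.
Primary-structure tip deflection at Q by superposition:
  point load 164.5 at a = 4.8: Pa²(3L − a)/(6EI) = 8338/EI
  UDL 36.4: wL⁴/(8EI) = 5897/EI
  δ_0 = 14235/EI
Flexibility coefficient — unit upward force at Q: δ_{QQ} = L³/(3EI) = 72/EI.
Compatibility at Q: δ_0 − R_Q·δ_{QQ} = 0, so R_Q = 14235/72 = 197.7 kip.
Moment equilibrium about P: M_P = Σ(load moments about P) − R_Q·L = 1445 − 197.7×6 = 258.6 kip·ft.

M_P = 258.6 kip·ft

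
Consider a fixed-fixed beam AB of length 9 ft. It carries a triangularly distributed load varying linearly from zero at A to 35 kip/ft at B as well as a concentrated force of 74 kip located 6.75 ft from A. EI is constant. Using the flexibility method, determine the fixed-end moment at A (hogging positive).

M_A = 125.7 kip·ft

Take the two fixed-end moments M_A, M_B as redundants; the released structure is the simple span AB.
End rotations of the released simple span under the applied load (×1/EI):
  at A: triangular load, peak 35: 7w₀L³/(360EI) = 496.1/EI
  at B: triangular load, peak 35: w₀L³/(45EI) = 567/EI
  at A: point load 74 at a = 6.75: Pab(L + b)/(6LEI) = 234.1/EI
  at B: point load 74 at a = 6.75: Pab(L + a)/(6LEI) = 327.8/EI
  θ_A0 = 730.3/EI,  θ_B0 = 894.8/EI
Flexibility coefficients: a unit moment at one end gives L/(3EI) there and L/(6EI) at the far end, so f₁₁ = f₂₂ = 3/EI and f₁₂ = f₂₁ = 1.5/EI.
Compatibility — zero rotation at each built-in end:
  3 M_A + 1.5 M_B = 730.3
  1.5 M_A + 3 M_B = 894.8
Solving the pair gives M_A = 125.7 kip·ft and M_B = 235.4 kip·ft (hogging).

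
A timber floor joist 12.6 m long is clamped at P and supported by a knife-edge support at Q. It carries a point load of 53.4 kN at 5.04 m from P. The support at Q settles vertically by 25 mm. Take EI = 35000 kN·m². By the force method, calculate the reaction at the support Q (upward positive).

Take the reaction at Q as the redundant and release it; the primary structure is a cantilever fixed at P.
Free-end deflection of the primary structure under the applied loading (downward +):
  point load 53.4 at a = 5.04: Pa²(3L − a)/(6EI) = 7406/EI
Flexibility coefficient — unit upward force at Q: δ_{QQ} = L³/(3EI) = 666.8/EI.
With EI = 35000 kN·m²: δ_0 = 0.21161 m and δ_{QQ} = 0.019051 m/kN.
Compatibility — the beam at Q must follow the support down by 0.025 m: δ_0 − R_Q·δ_{QQ} = 0.025, so R_Q = (0.21161 − 0.025)/0.019051 = 9.795 kN.

R_Q = 9.795 kN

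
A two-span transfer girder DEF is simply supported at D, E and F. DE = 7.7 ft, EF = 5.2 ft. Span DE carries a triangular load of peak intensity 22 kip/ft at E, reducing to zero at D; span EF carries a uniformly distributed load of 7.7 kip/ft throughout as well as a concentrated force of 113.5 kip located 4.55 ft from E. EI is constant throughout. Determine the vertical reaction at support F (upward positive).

R_F = 104.5 kip

Take M_E as the redundant. Released structure: two simple spans DE and EF with a hinge at E.
Rotations at E on the released spans (each span's end-slope, ×1/EI):
  span DE: triangular load, peak 22: w₀L³/(45EI) = 223.2/EI
  span EF: UDL 7.7: wL³/(24EI) = 45.11/EI
  span EF: point load 113.5 at a = 4.55: Pab(L + b)/(6LEI) = 62.94/EI
  relative rotation θ_0 = (223.2 + 108.1)/EI = 331.2/EI
A unit hogging moment at E produces rotation L₁/(3EI) + L₂/(3EI) = 4.3/EI.
Slope continuity at E: θ_0 = M_E·4.3/EI, so M_E = 331.2/4.3 = 77.03 kip·ft (hogging).
Span EF, ΣM about F: R_E^{EF}·5.2 = 177.9 + 77.03, so R_E^{EF} = 49.02 kip and R_F = 153.5 − 49.02 = 104.5 kip.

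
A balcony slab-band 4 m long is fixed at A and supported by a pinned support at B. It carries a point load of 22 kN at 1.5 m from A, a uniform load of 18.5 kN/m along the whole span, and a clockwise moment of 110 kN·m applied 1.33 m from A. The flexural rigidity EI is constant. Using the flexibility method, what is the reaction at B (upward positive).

R_B = 54.68 kN

Release the roller at B. Primary structure: cantilever fixed at A.
Downward deflection at the released point B due to the loads:
  point load 22 at a = 1.5: Pa²(3L − a)/(6EI) = 86.62/EI
  UDL 18.5: wL⁴/(8EI) = 592/EI
  clockwise couple 110 at a = 1.33: M₀a(2L − a)/(2EI) = 487.9/EI
  δ_0 = 1167/EI
Tip deflection under a unit load at B: L³/(3EI) = 21.33/EI.
The prop prevents deflection at B: R_B = δ_0/δ_{BB} = 1167/21.33 = 54.68 kN.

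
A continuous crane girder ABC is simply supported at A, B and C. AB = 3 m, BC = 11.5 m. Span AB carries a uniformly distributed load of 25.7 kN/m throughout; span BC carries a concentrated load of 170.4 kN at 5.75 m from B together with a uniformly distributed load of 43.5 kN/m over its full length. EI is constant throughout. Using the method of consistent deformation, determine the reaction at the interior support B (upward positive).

Insert a hinge at B; M_B is the redundant, and each span becomes simply supported.
Rotations at B on the released spans (each span's end-slope, ×1/EI):
  span AB: UDL 25.7: wL³/(24EI) = 28.91/EI
  span BC: point load 170.4 at a = 5.75: Pab(L + b)/(6LEI) = 1408/EI
  span BC: UDL 43.5: wL³/(24EI) = 2757/EI
  relative rotation θ_0 = (28.91 + 4165)/EI = 4194/EI
A unit hogging moment at B produces rotation L₁/(3EI) + L₂/(3EI) = 4.833/EI.
Compatibility: M_B·(L₁+L₂)/(3EI) = θ_0, giving M_B = 867.7 kN·m (hogging).
Span AB, ΣM about A with M_B applied at B: R_B^{AB}·3 = 115.7 + 867.7, so R_B^{AB} = 327.8 kN and R_A = 77.1 − 327.8 = -250.7 kN.
Span BC, ΣM about C: R_B^{BC}·11.5 = 3856 + 867.7, so R_B^{BC} = 410.8 kN and R_C = 670.6 − 410.8 = 259.9 kN.
R_B = 327.8 + 410.8 = 738.6 kN.

R_B = 738.6 kN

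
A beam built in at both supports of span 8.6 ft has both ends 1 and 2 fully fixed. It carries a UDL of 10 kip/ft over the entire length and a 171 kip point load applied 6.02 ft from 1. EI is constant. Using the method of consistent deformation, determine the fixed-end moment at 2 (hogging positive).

M_2 = 277.8 kip·ft

Release both end moments; the primary structure is a simply-supported span 12 with redundants M_1 and M_2.
On the primary (simply-supported) span, the end slopes from the loading are:
  at 1: UDL 10: wL³/(24EI) = 265/EI
  at 2: UDL 10: wL³/(24EI) = 265/EI
  at 1: point load 171 at a = 6.02: Pab(L + b)/(6LEI) = 575.4/EI
  at 2: point load 171 at a = 6.02: Pab(L + a)/(6LEI) = 752.5/EI
  θ_10 = 840.5/EI,  θ_20 = 1018/EI
Flexibility coefficients: a unit moment at one end gives L/(3EI) there and L/(6EI) at the far end, so f₁₁ = f₂₂ = 2.867/EI and f₁₂ = f₂₁ = 1.433/EI.
Compatibility — zero rotation at each built-in end:
  2.867 M_1 + 1.433 M_2 = 840.5
  1.433 M_1 + 2.867 M_2 = 1018
Solving the pair gives M_1 = 154.3 kip·ft and M_2 = 277.8 kip·ft (hogging).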